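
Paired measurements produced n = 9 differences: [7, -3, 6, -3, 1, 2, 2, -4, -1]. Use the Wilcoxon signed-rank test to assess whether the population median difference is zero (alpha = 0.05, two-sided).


Step 1: Drop any zero differences (none here) and take |d_i|.
|d| = [7, 3, 6, 3, 1, 2, 2, 4, 1]
Step 2: Midrank |d_i| (ties get averaged ranks).
ranks: |7|->9, |3|->5.5, |6|->8, |3|->5.5, |1|->1.5, |2|->3.5, |2|->3.5, |4|->7, |1|->1.5
Step 3: Attach original signs; sum ranks with positive sign and with negative sign.
W+ = 9 + 8 + 1.5 + 3.5 + 3.5 = 25.5
W- = 5.5 + 5.5 + 7 + 1.5 = 19.5
(Check: W+ + W- = 45 should equal n(n+1)/2 = 45.)
Step 4: Test statistic W = min(W+, W-) = 19.5.
Step 5: Ties in |d|, so use the tie-corrected normal approximation.
        E[W] = n(n+1)/4 = 9*10/4 = 22.5.
        Tie groups: |d|=1 (t=2), |d|=2 (t=2), |d|=3 (t=2); sum(t^3 - t) = 18.
        Var[W] = n(n+1)(2n+1)/24 - sum(t^3-t)/48 = 1710/24 - 18/48 = 70.875.
        z = (W - E[W]) / sqrt(Var[W]) = (19.5 - 22.5) / 8.4187 = -0.3563.
        Two-sided p = 2*Phi(z) = 0.721580.
Step 6: alpha = 0.05. fail to reject H0.

W+ = 25.5, W- = 19.5, W = min = 19.5, p = 0.721580, fail to reject H0.


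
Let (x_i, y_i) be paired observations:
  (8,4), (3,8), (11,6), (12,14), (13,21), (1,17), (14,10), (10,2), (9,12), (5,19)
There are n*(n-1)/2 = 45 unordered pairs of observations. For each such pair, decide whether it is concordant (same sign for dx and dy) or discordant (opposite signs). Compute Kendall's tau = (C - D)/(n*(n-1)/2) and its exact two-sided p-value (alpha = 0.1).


Step 1: Enumerate the 45 unordered pairs (i,j) with i<j and classify each by sign(x_j-x_i) * sign(y_j-y_i).
  (1,2):dx=-5,dy=+4->D; (1,3):dx=+3,dy=+2->C; (1,4):dx=+4,dy=+10->C; (1,5):dx=+5,dy=+17->C
  (1,6):dx=-7,dy=+13->D; (1,7):dx=+6,dy=+6->C; (1,8):dx=+2,dy=-2->D; (1,9):dx=+1,dy=+8->C
  (1,10):dx=-3,dy=+15->D; (2,3):dx=+8,dy=-2->D; (2,4):dx=+9,dy=+6->C; (2,5):dx=+10,dy=+13->C
  (2,6):dx=-2,dy=+9->D; (2,7):dx=+11,dy=+2->C; (2,8):dx=+7,dy=-6->D; (2,9):dx=+6,dy=+4->C
  (2,10):dx=+2,dy=+11->C; (3,4):dx=+1,dy=+8->C; (3,5):dx=+2,dy=+15->C; (3,6):dx=-10,dy=+11->D
  (3,7):dx=+3,dy=+4->C; (3,8):dx=-1,dy=-4->C; (3,9):dx=-2,dy=+6->D; (3,10):dx=-6,dy=+13->D
  (4,5):dx=+1,dy=+7->C; (4,6):dx=-11,dy=+3->D; (4,7):dx=+2,dy=-4->D; (4,8):dx=-2,dy=-12->C
  (4,9):dx=-3,dy=-2->C; (4,10):dx=-7,dy=+5->D; (5,6):dx=-12,dy=-4->C; (5,7):dx=+1,dy=-11->D
  (5,8):dx=-3,dy=-19->C; (5,9):dx=-4,dy=-9->C; (5,10):dx=-8,dy=-2->C; (6,7):dx=+13,dy=-7->D
  (6,8):dx=+9,dy=-15->D; (6,9):dx=+8,dy=-5->D; (6,10):dx=+4,dy=+2->C; (7,8):dx=-4,dy=-8->C
  (7,9):dx=-5,dy=+2->D; (7,10):dx=-9,dy=+9->D; (8,9):dx=-1,dy=+10->D; (8,10):dx=-5,dy=+17->D
  (9,10):dx=-4,dy=+7->D
Step 2: C = 23, D = 22, total pairs = 45.
Step 3: tau = (C - D)/(n(n-1)/2) = (23 - 22)/45 = 0.022222.
Step 4: Exact two-sided p-value (enumerate n! = 3628800 permutations of y under H0): p = 1.000000.
Step 5: alpha = 0.1. fail to reject H0.

tau_b = 0.0222 (C=23, D=22), p = 1.000000, fail to reject H0.


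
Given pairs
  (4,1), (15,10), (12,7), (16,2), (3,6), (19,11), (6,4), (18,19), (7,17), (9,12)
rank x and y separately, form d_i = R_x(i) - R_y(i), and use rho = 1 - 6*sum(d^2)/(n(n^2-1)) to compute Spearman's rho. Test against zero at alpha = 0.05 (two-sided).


Step 1: Rank x and y separately (midranks; no ties here).
rank(x): 4->2, 15->7, 12->6, 16->8, 3->1, 19->10, 6->3, 18->9, 7->4, 9->5
rank(y): 1->1, 10->6, 7->5, 2->2, 6->4, 11->7, 4->3, 19->10, 17->9, 12->8
Step 2: d_i = R_x(i) - R_y(i); compute d_i^2.
  (2-1)^2=1, (7-6)^2=1, (6-5)^2=1, (8-2)^2=36, (1-4)^2=9, (10-7)^2=9, (3-3)^2=0, (9-10)^2=1, (4-9)^2=25, (5-8)^2=9
sum(d^2) = 92.
Step 3: rho = 1 - 6*92 / (10*(10^2 - 1)) = 1 - 552/990 = 0.442424.
Step 4: Under H0, t = rho * sqrt((n-2)/(1-rho^2)) = 1.3954 ~ t(8).
Step 5: Two-sided p-value from the t-distribution with 8 df = 0.200423.
Step 6: alpha = 0.05. fail to reject H0.

rho = 0.4424, p = 0.200423, fail to reject H0 at alpha = 0.05.


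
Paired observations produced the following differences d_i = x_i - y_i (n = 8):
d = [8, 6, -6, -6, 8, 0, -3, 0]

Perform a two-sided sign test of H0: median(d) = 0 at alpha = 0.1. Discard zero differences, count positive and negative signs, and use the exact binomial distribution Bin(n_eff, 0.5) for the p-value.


Step 1: Discard zero differences. Original n = 8; n_eff = number of nonzero differences = 6.
Nonzero differences (with sign): +8, +6, -6, -6, +8, -3
Step 2: Count signs: positive = 3, negative = 3.
Step 3: Under H0: P(positive) = 0.5, so the number of positives S ~ Bin(6, 0.5).
Step 4: Two-sided exact p-value = sum of Bin(6,0.5) probabilities at or below the observed probability = 1.000000.
Step 5: alpha = 0.1. fail to reject H0.

n_eff = 6, pos = 3, neg = 3, p = 1.000000, fail to reject H0.


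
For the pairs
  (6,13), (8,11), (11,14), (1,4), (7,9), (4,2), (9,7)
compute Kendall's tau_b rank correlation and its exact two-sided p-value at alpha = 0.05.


Step 1: Enumerate the 21 unordered pairs (i,j) with i<j and classify each by sign(x_j-x_i) * sign(y_j-y_i).
  (1,2):dx=+2,dy=-2->D; (1,3):dx=+5,dy=+1->C; (1,4):dx=-5,dy=-9->C; (1,5):dx=+1,dy=-4->D
  (1,6):dx=-2,dy=-11->C; (1,7):dx=+3,dy=-6->D; (2,3):dx=+3,dy=+3->C; (2,4):dx=-7,dy=-7->C
  (2,5):dx=-1,dy=-2->C; (2,6):dx=-4,dy=-9->C; (2,7):dx=+1,dy=-4->D; (3,4):dx=-10,dy=-10->C
  (3,5):dx=-4,dy=-5->C; (3,6):dx=-7,dy=-12->C; (3,7):dx=-2,dy=-7->C; (4,5):dx=+6,dy=+5->C
  (4,6):dx=+3,dy=-2->D; (4,7):dx=+8,dy=+3->C; (5,6):dx=-3,dy=-7->C; (5,7):dx=+2,dy=-2->D
  (6,7):dx=+5,dy=+5->C
Step 2: C = 15, D = 6, total pairs = 21.
Step 3: tau = (C - D)/(n(n-1)/2) = (15 - 6)/21 = 0.428571.
Step 4: Exact two-sided p-value (enumerate n! = 5040 permutations of y under H0): p = 0.238889.
Step 5: alpha = 0.05. fail to reject H0.

tau_b = 0.4286 (C=15, D=6), p = 0.238889, fail to reject H0.


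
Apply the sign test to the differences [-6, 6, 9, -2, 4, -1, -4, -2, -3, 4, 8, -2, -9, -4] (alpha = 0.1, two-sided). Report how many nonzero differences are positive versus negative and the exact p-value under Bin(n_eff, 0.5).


Step 1: Discard zero differences. Original n = 14; n_eff = number of nonzero differences = 14.
Nonzero differences (with sign): -6, +6, +9, -2, +4, -1, -4, -2, -3, +4, +8, -2, -9, -4
Step 2: Count signs: positive = 5, negative = 9.
Step 3: Under H0: P(positive) = 0.5, so the number of positives S ~ Bin(14, 0.5).
Step 4: Two-sided exact p-value = sum of Bin(14,0.5) probabilities at or below the observed probability = 0.423950.
Step 5: alpha = 0.1. fail to reject H0.

n_eff = 14, pos = 5, neg = 9, p = 0.423950, fail to reject H0.


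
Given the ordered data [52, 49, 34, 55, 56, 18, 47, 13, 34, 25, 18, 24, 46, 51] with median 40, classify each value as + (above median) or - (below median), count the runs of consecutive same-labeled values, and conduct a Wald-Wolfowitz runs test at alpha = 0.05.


Step 1: Compute median = 40; label A = above, B = below.
Labels in order: AABAABABBBBBAA  (n_A = 7, n_B = 7)
Step 2: Count runs R = 7.
Step 3: Under H0 (random ordering), E[R] = 2*n_A*n_B/(n_A+n_B) + 1 = 2*7*7/14 + 1 = 8.0000.
        Var[R] = 2*n_A*n_B*(2*n_A*n_B - n_A - n_B) / ((n_A+n_B)^2 * (n_A+n_B-1)) = 8232/2548 = 3.2308.
        SD[R] = 1.7974.
Step 4: Continuity-corrected z = (R + 0.5 - E[R]) / SD[R] = (7 + 0.5 - 8.0000) / 1.7974 = -0.2782.
Step 5: Two-sided p-value via normal approximation = 2*(1 - Phi(|z|)) = 0.780879.
Step 6: alpha = 0.05. fail to reject H0.

R = 7, z = -0.2782, p = 0.780879, fail to reject H0.


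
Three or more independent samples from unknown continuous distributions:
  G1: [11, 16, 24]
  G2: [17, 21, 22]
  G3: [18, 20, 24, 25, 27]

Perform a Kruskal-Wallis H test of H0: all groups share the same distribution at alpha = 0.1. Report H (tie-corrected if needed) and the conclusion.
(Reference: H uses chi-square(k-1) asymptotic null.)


Step 1: Combine all N = 11 observations and assign midranks.
sorted (value, group, rank): (11,G1,1), (16,G1,2), (17,G2,3), (18,G3,4), (20,G3,5), (21,G2,6), (22,G2,7), (24,G1,8.5), (24,G3,8.5), (25,G3,10), (27,G3,11)
Step 2: Sum ranks within each group.
R_1 = 11.5 (n_1 = 3)
R_2 = 16 (n_2 = 3)
R_3 = 38.5 (n_3 = 5)
Step 3: H = 12/(N(N+1)) * sum(R_i^2/n_i) - 3(N+1)
     = 12/(11*12) * (11.5^2/3 + 16^2/3 + 38.5^2/5) - 3*12
     = 0.090909 * 425.867 - 36
     = 2.715152.
Step 4: Ties present; correction factor C = 1 - 6/(11^3 - 11) = 0.995455. Corrected H = 2.715152 / 0.995455 = 2.727549.
Step 5: Under H0, H ~ chi^2(2); p-value = 0.255694.
Step 6: alpha = 0.1. fail to reject H0.

H = 2.7275, df = 2, p = 0.255694, fail to reject H0.


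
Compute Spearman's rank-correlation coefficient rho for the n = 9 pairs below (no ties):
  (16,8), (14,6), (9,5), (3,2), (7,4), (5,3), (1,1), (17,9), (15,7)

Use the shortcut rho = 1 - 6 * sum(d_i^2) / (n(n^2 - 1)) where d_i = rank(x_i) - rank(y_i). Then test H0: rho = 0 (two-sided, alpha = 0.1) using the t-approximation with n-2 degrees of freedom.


Step 1: Rank x and y separately (midranks; no ties here).
rank(x): 16->8, 14->6, 9->5, 3->2, 7->4, 5->3, 1->1, 17->9, 15->7
rank(y): 8->8, 6->6, 5->5, 2->2, 4->4, 3->3, 1->1, 9->9, 7->7
Step 2: d_i = R_x(i) - R_y(i); compute d_i^2.
  (8-8)^2=0, (6-6)^2=0, (5-5)^2=0, (2-2)^2=0, (4-4)^2=0, (3-3)^2=0, (1-1)^2=0, (9-9)^2=0, (7-7)^2=0
sum(d^2) = 0.
Step 3: rho = 1 - 6*0 / (9*(9^2 - 1)) = 1 - 0/720 = 1.000000.
Step 5: Two-sided p-value from the t-distribution with 7 df = 0.000000.
Step 6: alpha = 0.1. reject H0.

rho = 1.0000, p = 0.000000, reject H0 at alpha = 0.1.


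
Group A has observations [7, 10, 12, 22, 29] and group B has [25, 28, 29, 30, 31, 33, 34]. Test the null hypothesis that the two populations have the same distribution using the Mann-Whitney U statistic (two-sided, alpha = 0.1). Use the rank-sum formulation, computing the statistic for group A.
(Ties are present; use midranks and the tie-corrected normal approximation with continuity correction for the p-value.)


Step 1: Combine and sort all 12 observations; assign midranks.
sorted (value, group): (7,X), (10,X), (12,X), (22,X), (25,Y), (28,Y), (29,X), (29,Y), (30,Y), (31,Y), (33,Y), (34,Y)
ranks: 7->1, 10->2, 12->3, 22->4, 25->5, 28->6, 29->7.5, 29->7.5, 30->9, 31->10, 33->11, 34->12
Step 2: Rank sum for X: R1 = 1 + 2 + 3 + 4 + 7.5 = 17.5.
Step 3: U_X = R1 - n1(n1+1)/2 = 17.5 - 5*6/2 = 17.5 - 15 = 2.5.
       U_Y = n1*n2 - U_X = 35 - 2.5 = 32.5.
Step 4: Ties are present, so use the tie-corrected normal approximation (with continuity correction) for the p-value.
Step 5: p-value = 0.018328; compare to alpha = 0.1. reject H0.

U_X = 2.5, p = 0.018328, reject H0 at alpha = 0.1.


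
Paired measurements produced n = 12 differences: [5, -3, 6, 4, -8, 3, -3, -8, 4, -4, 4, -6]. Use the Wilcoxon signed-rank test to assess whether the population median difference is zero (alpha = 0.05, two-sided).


Step 1: Drop any zero differences (none here) and take |d_i|.
|d| = [5, 3, 6, 4, 8, 3, 3, 8, 4, 4, 4, 6]
Step 2: Midrank |d_i| (ties get averaged ranks).
ranks: |5|->8, |3|->2, |6|->9.5, |4|->5.5, |8|->11.5, |3|->2, |3|->2, |8|->11.5, |4|->5.5, |4|->5.5, |4|->5.5, |6|->9.5
Step 3: Attach original signs; sum ranks with positive sign and with negative sign.
W+ = 8 + 9.5 + 5.5 + 2 + 5.5 + 5.5 = 36
W- = 2 + 11.5 + 2 + 11.5 + 5.5 + 9.5 = 42
(Check: W+ + W- = 78 should equal n(n+1)/2 = 78.)
Step 4: Test statistic W = min(W+, W-) = 36.
Step 5: Ties in |d|, so use the tie-corrected normal approximation.
        E[W] = n(n+1)/4 = 12*13/4 = 39.
        Tie groups: |d|=3 (t=3), |d|=4 (t=4), |d|=6 (t=2), |d|=8 (t=2); sum(t^3 - t) = 96.
        Var[W] = n(n+1)(2n+1)/24 - sum(t^3-t)/48 = 3900/24 - 96/48 = 160.5.
        z = (W - E[W]) / sqrt(Var[W]) = (36 - 39) / 12.6689 = -0.2368.
        Two-sided p = 2*Phi(z) = 0.812811.
Step 6: alpha = 0.05. fail to reject H0.

W+ = 36, W- = 42, W = min = 36, p = 0.812811, fail to reject H0.


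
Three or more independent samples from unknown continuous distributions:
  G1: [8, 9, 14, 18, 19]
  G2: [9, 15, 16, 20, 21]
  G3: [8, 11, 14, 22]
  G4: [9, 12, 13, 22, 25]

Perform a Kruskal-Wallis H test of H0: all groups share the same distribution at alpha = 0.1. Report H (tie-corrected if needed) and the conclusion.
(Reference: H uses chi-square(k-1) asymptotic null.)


Step 1: Combine all N = 19 observations and assign midranks.
sorted (value, group, rank): (8,G1,1.5), (8,G3,1.5), (9,G1,4), (9,G2,4), (9,G4,4), (11,G3,6), (12,G4,7), (13,G4,8), (14,G1,9.5), (14,G3,9.5), (15,G2,11), (16,G2,12), (18,G1,13), (19,G1,14), (20,G2,15), (21,G2,16), (22,G3,17.5), (22,G4,17.5), (25,G4,19)
Step 2: Sum ranks within each group.
R_1 = 42 (n_1 = 5)
R_2 = 58 (n_2 = 5)
R_3 = 34.5 (n_3 = 4)
R_4 = 55.5 (n_4 = 5)
Step 3: H = 12/(N(N+1)) * sum(R_i^2/n_i) - 3(N+1)
     = 12/(19*20) * (42^2/5 + 58^2/5 + 34.5^2/4 + 55.5^2/5) - 3*20
     = 0.031579 * 1939.21 - 60
     = 1.238289.
Step 4: Ties present; correction factor C = 1 - 42/(19^3 - 19) = 0.993860. Corrected H = 1.238289 / 0.993860 = 1.245940.
Step 5: Under H0, H ~ chi^2(3); p-value = 0.742008.
Step 6: alpha = 0.1. fail to reject H0.

H = 1.2459, df = 3, p = 0.742008, fail to reject H0.


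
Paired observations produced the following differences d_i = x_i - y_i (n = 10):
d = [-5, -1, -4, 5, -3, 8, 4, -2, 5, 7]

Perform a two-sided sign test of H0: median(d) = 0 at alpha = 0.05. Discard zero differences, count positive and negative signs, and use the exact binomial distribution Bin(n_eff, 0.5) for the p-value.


Step 1: Discard zero differences. Original n = 10; n_eff = number of nonzero differences = 10.
Nonzero differences (with sign): -5, -1, -4, +5, -3, +8, +4, -2, +5, +7
Step 2: Count signs: positive = 5, negative = 5.
Step 3: Under H0: P(positive) = 0.5, so the number of positives S ~ Bin(10, 0.5).
Step 4: Two-sided exact p-value = sum of Bin(10,0.5) probabilities at or below the observed probability = 1.000000.
Step 5: alpha = 0.05. fail to reject H0.

n_eff = 10, pos = 5, neg = 5, p = 1.000000, fail to reject H0.


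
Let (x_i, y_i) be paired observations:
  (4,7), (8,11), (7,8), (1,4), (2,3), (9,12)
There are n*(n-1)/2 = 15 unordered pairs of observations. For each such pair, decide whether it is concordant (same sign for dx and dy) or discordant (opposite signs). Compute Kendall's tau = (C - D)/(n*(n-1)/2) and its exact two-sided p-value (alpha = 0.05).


Step 1: Enumerate the 15 unordered pairs (i,j) with i<j and classify each by sign(x_j-x_i) * sign(y_j-y_i).
  (1,2):dx=+4,dy=+4->C; (1,3):dx=+3,dy=+1->C; (1,4):dx=-3,dy=-3->C; (1,5):dx=-2,dy=-4->C
  (1,6):dx=+5,dy=+5->C; (2,3):dx=-1,dy=-3->C; (2,4):dx=-7,dy=-7->C; (2,5):dx=-6,dy=-8->C
  (2,6):dx=+1,dy=+1->C; (3,4):dx=-6,dy=-4->C; (3,5):dx=-5,dy=-5->C; (3,6):dx=+2,dy=+4->C
  (4,5):dx=+1,dy=-1->D; (4,6):dx=+8,dy=+8->C; (5,6):dx=+7,dy=+9->C
Step 2: C = 14, D = 1, total pairs = 15.
Step 3: tau = (C - D)/(n(n-1)/2) = (14 - 1)/15 = 0.866667.
Step 4: Exact two-sided p-value (enumerate n! = 720 permutations of y under H0): p = 0.016667.
Step 5: alpha = 0.05. reject H0.

tau_b = 0.8667 (C=14, D=1), p = 0.016667, reject H0.


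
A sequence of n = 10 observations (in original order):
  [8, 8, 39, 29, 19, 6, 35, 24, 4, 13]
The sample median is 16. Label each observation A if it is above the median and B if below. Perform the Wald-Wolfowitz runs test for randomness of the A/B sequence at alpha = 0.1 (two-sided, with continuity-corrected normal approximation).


Step 1: Compute median = 16; label A = above, B = below.
Labels in order: BBAAABAABB  (n_A = 5, n_B = 5)
Step 2: Count runs R = 5.
Step 3: Under H0 (random ordering), E[R] = 2*n_A*n_B/(n_A+n_B) + 1 = 2*5*5/10 + 1 = 6.0000.
        Var[R] = 2*n_A*n_B*(2*n_A*n_B - n_A - n_B) / ((n_A+n_B)^2 * (n_A+n_B-1)) = 2000/900 = 2.2222.
        SD[R] = 1.4907.
Step 4: Continuity-corrected z = (R + 0.5 - E[R]) / SD[R] = (5 + 0.5 - 6.0000) / 1.4907 = -0.3354.
Step 5: Two-sided p-value via normal approximation = 2*(1 - Phi(|z|)) = 0.737316.
Step 6: alpha = 0.1. fail to reject H0.

R = 5, z = -0.3354, p = 0.737316, fail to reject H0.


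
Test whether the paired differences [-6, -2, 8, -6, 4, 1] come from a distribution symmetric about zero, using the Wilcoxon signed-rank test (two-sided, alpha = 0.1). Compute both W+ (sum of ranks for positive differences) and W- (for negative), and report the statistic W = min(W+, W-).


Step 1: Drop any zero differences (none here) and take |d_i|.
|d| = [6, 2, 8, 6, 4, 1]
Step 2: Midrank |d_i| (ties get averaged ranks).
ranks: |6|->4.5, |2|->2, |8|->6, |6|->4.5, |4|->3, |1|->1
Step 3: Attach original signs; sum ranks with positive sign and with negative sign.
W+ = 6 + 3 + 1 = 10
W- = 4.5 + 2 + 4.5 = 11
(Check: W+ + W- = 21 should equal n(n+1)/2 = 21.)
Step 4: Test statistic W = min(W+, W-) = 10.
Step 5: Ties in |d|, so use the tie-corrected normal approximation.
        E[W] = n(n+1)/4 = 6*7/4 = 10.5.
        Tie groups: |d|=6 (t=2); sum(t^3 - t) = 6.
        Var[W] = n(n+1)(2n+1)/24 - sum(t^3-t)/48 = 546/24 - 6/48 = 22.625.
        z = (W - E[W]) / sqrt(Var[W]) = (10 - 10.5) / 4.7566 = -0.1051.
        Two-sided p = 2*Phi(z) = 0.916282.
Step 6: alpha = 0.1. fail to reject H0.

W+ = 10, W- = 11, W = min = 10, p = 0.916282, fail to reject H0.


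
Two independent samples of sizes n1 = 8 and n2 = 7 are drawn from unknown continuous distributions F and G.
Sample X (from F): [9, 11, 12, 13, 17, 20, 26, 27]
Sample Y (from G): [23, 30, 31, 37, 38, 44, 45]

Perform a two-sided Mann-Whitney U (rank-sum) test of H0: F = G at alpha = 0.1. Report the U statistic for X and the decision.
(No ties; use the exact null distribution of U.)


Step 1: Combine and sort all 15 observations; assign midranks.
sorted (value, group): (9,X), (11,X), (12,X), (13,X), (17,X), (20,X), (23,Y), (26,X), (27,X), (30,Y), (31,Y), (37,Y), (38,Y), (44,Y), (45,Y)
ranks: 9->1, 11->2, 12->3, 13->4, 17->5, 20->6, 23->7, 26->8, 27->9, 30->10, 31->11, 37->12, 38->13, 44->14, 45->15
Step 2: Rank sum for X: R1 = 1 + 2 + 3 + 4 + 5 + 6 + 8 + 9 = 38.
Step 3: U_X = R1 - n1(n1+1)/2 = 38 - 8*9/2 = 38 - 36 = 2.
       U_Y = n1*n2 - U_X = 56 - 2 = 54.
Step 4: No ties, so the exact null distribution of U (based on enumerating the C(15,8) = 6435 equally likely rank assignments) gives the two-sided p-value.
Step 5: p-value = 0.001243; compare to alpha = 0.1. reject H0.

U_X = 2, p = 0.001243, reject H0 at alpha = 0.1.


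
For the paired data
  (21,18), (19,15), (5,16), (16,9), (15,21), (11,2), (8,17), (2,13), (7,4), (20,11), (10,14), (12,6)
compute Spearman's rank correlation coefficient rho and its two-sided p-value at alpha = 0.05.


Step 1: Rank x and y separately (midranks; no ties here).
rank(x): 21->12, 19->10, 5->2, 16->9, 15->8, 11->6, 8->4, 2->1, 7->3, 20->11, 10->5, 12->7
rank(y): 18->11, 15->8, 16->9, 9->4, 21->12, 2->1, 17->10, 13->6, 4->2, 11->5, 14->7, 6->3
Step 2: d_i = R_x(i) - R_y(i); compute d_i^2.
  (12-11)^2=1, (10-8)^2=4, (2-9)^2=49, (9-4)^2=25, (8-12)^2=16, (6-1)^2=25, (4-10)^2=36, (1-6)^2=25, (3-2)^2=1, (11-5)^2=36, (5-7)^2=4, (7-3)^2=16
sum(d^2) = 238.
Step 3: rho = 1 - 6*238 / (12*(12^2 - 1)) = 1 - 1428/1716 = 0.167832.
Step 4: Under H0, t = rho * sqrt((n-2)/(1-rho^2)) = 0.5384 ~ t(10).
Step 5: Two-sided p-value from the t-distribution with 10 df = 0.602099.
Step 6: alpha = 0.05. fail to reject H0.

rho = 0.1678, p = 0.602099, fail to reject H0 at alpha = 0.05.


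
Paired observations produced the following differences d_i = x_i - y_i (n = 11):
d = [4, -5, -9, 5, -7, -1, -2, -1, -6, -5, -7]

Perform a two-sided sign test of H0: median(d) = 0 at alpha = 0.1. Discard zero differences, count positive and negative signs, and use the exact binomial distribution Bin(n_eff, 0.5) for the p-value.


Step 1: Discard zero differences. Original n = 11; n_eff = number of nonzero differences = 11.
Nonzero differences (with sign): +4, -5, -9, +5, -7, -1, -2, -1, -6, -5, -7
Step 2: Count signs: positive = 2, negative = 9.
Step 3: Under H0: P(positive) = 0.5, so the number of positives S ~ Bin(11, 0.5).
Step 4: Two-sided exact p-value = sum of Bin(11,0.5) probabilities at or below the observed probability = 0.065430.
Step 5: alpha = 0.1. reject H0.

n_eff = 11, pos = 2, neg = 9, p = 0.065430, reject H0.


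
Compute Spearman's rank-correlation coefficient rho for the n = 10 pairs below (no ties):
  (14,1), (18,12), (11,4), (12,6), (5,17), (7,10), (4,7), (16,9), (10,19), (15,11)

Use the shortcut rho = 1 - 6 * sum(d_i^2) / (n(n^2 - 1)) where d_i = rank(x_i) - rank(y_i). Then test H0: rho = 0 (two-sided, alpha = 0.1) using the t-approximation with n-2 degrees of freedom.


Step 1: Rank x and y separately (midranks; no ties here).
rank(x): 14->7, 18->10, 11->5, 12->6, 5->2, 7->3, 4->1, 16->9, 10->4, 15->8
rank(y): 1->1, 12->8, 4->2, 6->3, 17->9, 10->6, 7->4, 9->5, 19->10, 11->7
Step 2: d_i = R_x(i) - R_y(i); compute d_i^2.
  (7-1)^2=36, (10-8)^2=4, (5-2)^2=9, (6-3)^2=9, (2-9)^2=49, (3-6)^2=9, (1-4)^2=9, (9-5)^2=16, (4-10)^2=36, (8-7)^2=1
sum(d^2) = 178.
Step 3: rho = 1 - 6*178 / (10*(10^2 - 1)) = 1 - 1068/990 = -0.078788.
Step 4: Under H0, t = rho * sqrt((n-2)/(1-rho^2)) = -0.2235 ~ t(8).
Step 5: Two-sided p-value from the t-distribution with 8 df = 0.828717.
Step 6: alpha = 0.1. fail to reject H0.

rho = -0.0788, p = 0.828717, fail to reject H0 at alpha = 0.1.


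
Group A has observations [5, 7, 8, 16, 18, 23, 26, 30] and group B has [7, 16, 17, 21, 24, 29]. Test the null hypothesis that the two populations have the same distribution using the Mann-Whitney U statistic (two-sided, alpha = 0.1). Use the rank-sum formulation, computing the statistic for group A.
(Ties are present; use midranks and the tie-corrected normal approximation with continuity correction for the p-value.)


Step 1: Combine and sort all 14 observations; assign midranks.
sorted (value, group): (5,X), (7,X), (7,Y), (8,X), (16,X), (16,Y), (17,Y), (18,X), (21,Y), (23,X), (24,Y), (26,X), (29,Y), (30,X)
ranks: 5->1, 7->2.5, 7->2.5, 8->4, 16->5.5, 16->5.5, 17->7, 18->8, 21->9, 23->10, 24->11, 26->12, 29->13, 30->14
Step 2: Rank sum for X: R1 = 1 + 2.5 + 4 + 5.5 + 8 + 10 + 12 + 14 = 57.
Step 3: U_X = R1 - n1(n1+1)/2 = 57 - 8*9/2 = 57 - 36 = 21.
       U_Y = n1*n2 - U_X = 48 - 21 = 27.
Step 4: Ties are present, so use the tie-corrected normal approximation (with continuity correction) for the p-value.
Step 5: p-value = 0.746347; compare to alpha = 0.1. fail to reject H0.

U_X = 21, p = 0.746347, fail to reject H0 at alpha = 0.1.


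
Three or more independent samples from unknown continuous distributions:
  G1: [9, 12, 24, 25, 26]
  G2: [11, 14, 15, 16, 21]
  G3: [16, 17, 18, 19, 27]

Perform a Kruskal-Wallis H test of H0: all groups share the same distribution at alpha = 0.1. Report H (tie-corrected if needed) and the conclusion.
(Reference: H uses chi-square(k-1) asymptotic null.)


Step 1: Combine all N = 15 observations and assign midranks.
sorted (value, group, rank): (9,G1,1), (11,G2,2), (12,G1,3), (14,G2,4), (15,G2,5), (16,G2,6.5), (16,G3,6.5), (17,G3,8), (18,G3,9), (19,G3,10), (21,G2,11), (24,G1,12), (25,G1,13), (26,G1,14), (27,G3,15)
Step 2: Sum ranks within each group.
R_1 = 43 (n_1 = 5)
R_2 = 28.5 (n_2 = 5)
R_3 = 48.5 (n_3 = 5)
Step 3: H = 12/(N(N+1)) * sum(R_i^2/n_i) - 3(N+1)
     = 12/(15*16) * (43^2/5 + 28.5^2/5 + 48.5^2/5) - 3*16
     = 0.050000 * 1002.7 - 48
     = 2.135000.
Step 4: Ties present; correction factor C = 1 - 6/(15^3 - 15) = 0.998214. Corrected H = 2.135000 / 0.998214 = 2.138819.
Step 5: Under H0, H ~ chi^2(2); p-value = 0.343211.
Step 6: alpha = 0.1. fail to reject H0.

H = 2.1388, df = 2, p = 0.343211, fail to reject H0.


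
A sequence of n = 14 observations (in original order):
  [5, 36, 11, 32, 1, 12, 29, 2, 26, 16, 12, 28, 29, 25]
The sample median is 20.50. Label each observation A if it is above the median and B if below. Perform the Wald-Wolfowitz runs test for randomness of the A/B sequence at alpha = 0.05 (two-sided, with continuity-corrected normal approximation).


Step 1: Compute median = 20.50; label A = above, B = below.
Labels in order: BABABBABABBAAA  (n_A = 7, n_B = 7)
Step 2: Count runs R = 10.
Step 3: Under H0 (random ordering), E[R] = 2*n_A*n_B/(n_A+n_B) + 1 = 2*7*7/14 + 1 = 8.0000.
        Var[R] = 2*n_A*n_B*(2*n_A*n_B - n_A - n_B) / ((n_A+n_B)^2 * (n_A+n_B-1)) = 8232/2548 = 3.2308.
        SD[R] = 1.7974.
Step 4: Continuity-corrected z = (R - 0.5 - E[R]) / SD[R] = (10 - 0.5 - 8.0000) / 1.7974 = 0.8345.
Step 5: Two-sided p-value via normal approximation = 2*(1 - Phi(|z|)) = 0.403986.
Step 6: alpha = 0.05. fail to reject H0.

R = 10, z = 0.8345, p = 0.403986, fail to reject H0.


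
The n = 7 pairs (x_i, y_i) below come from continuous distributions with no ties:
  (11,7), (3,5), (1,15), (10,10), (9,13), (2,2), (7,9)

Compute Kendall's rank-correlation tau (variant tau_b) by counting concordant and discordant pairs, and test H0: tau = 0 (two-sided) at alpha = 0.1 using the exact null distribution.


Step 1: Enumerate the 21 unordered pairs (i,j) with i<j and classify each by sign(x_j-x_i) * sign(y_j-y_i).
  (1,2):dx=-8,dy=-2->C; (1,3):dx=-10,dy=+8->D; (1,4):dx=-1,dy=+3->D; (1,5):dx=-2,dy=+6->D
  (1,6):dx=-9,dy=-5->C; (1,7):dx=-4,dy=+2->D; (2,3):dx=-2,dy=+10->D; (2,4):dx=+7,dy=+5->C
  (2,5):dx=+6,dy=+8->C; (2,6):dx=-1,dy=-3->C; (2,7):dx=+4,dy=+4->C; (3,4):dx=+9,dy=-5->D
  (3,5):dx=+8,dy=-2->D; (3,6):dx=+1,dy=-13->D; (3,7):dx=+6,dy=-6->D; (4,5):dx=-1,dy=+3->D
  (4,6):dx=-8,dy=-8->C; (4,7):dx=-3,dy=-1->C; (5,6):dx=-7,dy=-11->C; (5,7):dx=-2,dy=-4->C
  (6,7):dx=+5,dy=+7->C
Step 2: C = 11, D = 10, total pairs = 21.
Step 3: tau = (C - D)/(n(n-1)/2) = (11 - 10)/21 = 0.047619.
Step 4: Exact two-sided p-value (enumerate n! = 5040 permutations of y under H0): p = 1.000000.
Step 5: alpha = 0.1. fail to reject H0.

tau_b = 0.0476 (C=11, D=10), p = 1.000000, fail to reject H0.


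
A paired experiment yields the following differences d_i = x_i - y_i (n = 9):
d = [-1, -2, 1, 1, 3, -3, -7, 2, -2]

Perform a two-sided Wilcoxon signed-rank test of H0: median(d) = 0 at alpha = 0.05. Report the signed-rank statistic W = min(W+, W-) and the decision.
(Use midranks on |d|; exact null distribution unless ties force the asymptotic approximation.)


Step 1: Drop any zero differences (none here) and take |d_i|.
|d| = [1, 2, 1, 1, 3, 3, 7, 2, 2]
Step 2: Midrank |d_i| (ties get averaged ranks).
ranks: |1|->2, |2|->5, |1|->2, |1|->2, |3|->7.5, |3|->7.5, |7|->9, |2|->5, |2|->5
Step 3: Attach original signs; sum ranks with positive sign and with negative sign.
W+ = 2 + 2 + 7.5 + 5 = 16.5
W- = 2 + 5 + 7.5 + 9 + 5 = 28.5
(Check: W+ + W- = 45 should equal n(n+1)/2 = 45.)
Step 4: Test statistic W = min(W+, W-) = 16.5.
Step 5: Ties in |d|, so use the tie-corrected normal approximation.
        E[W] = n(n+1)/4 = 9*10/4 = 22.5.
        Tie groups: |d|=1 (t=3), |d|=2 (t=3), |d|=3 (t=2); sum(t^3 - t) = 54.
        Var[W] = n(n+1)(2n+1)/24 - sum(t^3-t)/48 = 1710/24 - 54/48 = 70.125.
        z = (W - E[W]) / sqrt(Var[W]) = (16.5 - 22.5) / 8.3741 = -0.7165.
        Two-sided p = 2*Phi(z) = 0.473684.
Step 6: alpha = 0.05. fail to reject H0.

W+ = 16.5, W- = 28.5, W = min = 16.5, p = 0.473684, fail to reject H0.


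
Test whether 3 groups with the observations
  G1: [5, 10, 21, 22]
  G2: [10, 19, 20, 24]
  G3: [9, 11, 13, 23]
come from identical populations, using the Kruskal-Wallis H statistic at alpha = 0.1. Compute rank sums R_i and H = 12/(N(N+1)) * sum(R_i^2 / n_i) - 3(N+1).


Step 1: Combine all N = 12 observations and assign midranks.
sorted (value, group, rank): (5,G1,1), (9,G3,2), (10,G1,3.5), (10,G2,3.5), (11,G3,5), (13,G3,6), (19,G2,7), (20,G2,8), (21,G1,9), (22,G1,10), (23,G3,11), (24,G2,12)
Step 2: Sum ranks within each group.
R_1 = 23.5 (n_1 = 4)
R_2 = 30.5 (n_2 = 4)
R_3 = 24 (n_3 = 4)
Step 3: H = 12/(N(N+1)) * sum(R_i^2/n_i) - 3(N+1)
     = 12/(12*13) * (23.5^2/4 + 30.5^2/4 + 24^2/4) - 3*13
     = 0.076923 * 514.625 - 39
     = 0.586538.
Step 4: Ties present; correction factor C = 1 - 6/(12^3 - 12) = 0.996503. Corrected H = 0.586538 / 0.996503 = 0.588596.
Step 5: Under H0, H ~ chi^2(2); p-value = 0.745054.
Step 6: alpha = 0.1. fail to reject H0.

H = 0.5886, df = 2, p = 0.745054, fail to reject H0.


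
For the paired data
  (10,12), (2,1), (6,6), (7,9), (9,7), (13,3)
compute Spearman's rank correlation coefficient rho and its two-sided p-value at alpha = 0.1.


Step 1: Rank x and y separately (midranks; no ties here).
rank(x): 10->5, 2->1, 6->2, 7->3, 9->4, 13->6
rank(y): 12->6, 1->1, 6->3, 9->5, 7->4, 3->2
Step 2: d_i = R_x(i) - R_y(i); compute d_i^2.
  (5-6)^2=1, (1-1)^2=0, (2-3)^2=1, (3-5)^2=4, (4-4)^2=0, (6-2)^2=16
sum(d^2) = 22.
Step 3: rho = 1 - 6*22 / (6*(6^2 - 1)) = 1 - 132/210 = 0.371429.
Step 4: Under H0, t = rho * sqrt((n-2)/(1-rho^2)) = 0.8001 ~ t(4).
Step 5: Two-sided p-value from the t-distribution with 4 df = 0.468478.
Step 6: alpha = 0.1. fail to reject H0.

rho = 0.3714, p = 0.468478, fail to reject H0 at alpha = 0.1.


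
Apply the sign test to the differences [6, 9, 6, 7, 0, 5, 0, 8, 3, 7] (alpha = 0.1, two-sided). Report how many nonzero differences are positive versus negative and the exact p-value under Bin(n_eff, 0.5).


Step 1: Discard zero differences. Original n = 10; n_eff = number of nonzero differences = 8.
Nonzero differences (with sign): +6, +9, +6, +7, +5, +8, +3, +7
Step 2: Count signs: positive = 8, negative = 0.
Step 3: Under H0: P(positive) = 0.5, so the number of positives S ~ Bin(8, 0.5).
Step 4: Two-sided exact p-value = sum of Bin(8,0.5) probabilities at or below the observed probability = 0.007812.
Step 5: alpha = 0.1. reject H0.

n_eff = 8, pos = 8, neg = 0, p = 0.007812, reject H0.


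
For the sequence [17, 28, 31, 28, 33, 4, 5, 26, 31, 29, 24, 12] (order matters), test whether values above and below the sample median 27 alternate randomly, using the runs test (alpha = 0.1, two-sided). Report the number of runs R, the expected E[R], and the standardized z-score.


Step 1: Compute median = 27; label A = above, B = below.
Labels in order: BAAAABBBAABB  (n_A = 6, n_B = 6)
Step 2: Count runs R = 5.
Step 3: Under H0 (random ordering), E[R] = 2*n_A*n_B/(n_A+n_B) + 1 = 2*6*6/12 + 1 = 7.0000.
        Var[R] = 2*n_A*n_B*(2*n_A*n_B - n_A - n_B) / ((n_A+n_B)^2 * (n_A+n_B-1)) = 4320/1584 = 2.7273.
        SD[R] = 1.6514.
Step 4: Continuity-corrected z = (R + 0.5 - E[R]) / SD[R] = (5 + 0.5 - 7.0000) / 1.6514 = -0.9083.
Step 5: Two-sided p-value via normal approximation = 2*(1 - Phi(|z|)) = 0.363722.
Step 6: alpha = 0.1. fail to reject H0.

R = 5, z = -0.9083, p = 0.363722, fail to reject H0.


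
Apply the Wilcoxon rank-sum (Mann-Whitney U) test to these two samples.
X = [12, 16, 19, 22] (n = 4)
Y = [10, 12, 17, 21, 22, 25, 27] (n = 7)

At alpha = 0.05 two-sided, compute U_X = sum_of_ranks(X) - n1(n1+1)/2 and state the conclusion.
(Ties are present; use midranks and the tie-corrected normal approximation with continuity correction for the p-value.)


Step 1: Combine and sort all 11 observations; assign midranks.
sorted (value, group): (10,Y), (12,X), (12,Y), (16,X), (17,Y), (19,X), (21,Y), (22,X), (22,Y), (25,Y), (27,Y)
ranks: 10->1, 12->2.5, 12->2.5, 16->4, 17->5, 19->6, 21->7, 22->8.5, 22->8.5, 25->10, 27->11
Step 2: Rank sum for X: R1 = 2.5 + 4 + 6 + 8.5 = 21.
Step 3: U_X = R1 - n1(n1+1)/2 = 21 - 4*5/2 = 21 - 10 = 11.
       U_Y = n1*n2 - U_X = 28 - 11 = 17.
Step 4: Ties are present, so use the tie-corrected normal approximation (with continuity correction) for the p-value.
Step 5: p-value = 0.635059; compare to alpha = 0.05. fail to reject H0.

U_X = 11, p = 0.635059, fail to reject H0 at alpha = 0.05.


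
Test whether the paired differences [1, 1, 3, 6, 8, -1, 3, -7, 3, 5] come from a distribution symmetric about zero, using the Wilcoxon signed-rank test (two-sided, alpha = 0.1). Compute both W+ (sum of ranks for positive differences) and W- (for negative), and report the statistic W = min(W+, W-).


Step 1: Drop any zero differences (none here) and take |d_i|.
|d| = [1, 1, 3, 6, 8, 1, 3, 7, 3, 5]
Step 2: Midrank |d_i| (ties get averaged ranks).
ranks: |1|->2, |1|->2, |3|->5, |6|->8, |8|->10, |1|->2, |3|->5, |7|->9, |3|->5, |5|->7
Step 3: Attach original signs; sum ranks with positive sign and with negative sign.
W+ = 2 + 2 + 5 + 8 + 10 + 5 + 5 + 7 = 44
W- = 2 + 9 = 11
(Check: W+ + W- = 55 should equal n(n+1)/2 = 55.)
Step 4: Test statistic W = min(W+, W-) = 11.
Step 5: Ties in |d|, so use the tie-corrected normal approximation.
        E[W] = n(n+1)/4 = 10*11/4 = 27.5.
        Tie groups: |d|=1 (t=3), |d|=3 (t=3); sum(t^3 - t) = 48.
        Var[W] = n(n+1)(2n+1)/24 - sum(t^3-t)/48 = 2310/24 - 48/48 = 95.25.
        z = (W - E[W]) / sqrt(Var[W]) = (11 - 27.5) / 9.7596 = -1.6906.
        Two-sided p = 2*Phi(z) = 0.090905.
Step 6: alpha = 0.1. reject H0.

W+ = 44, W- = 11, W = min = 11, p = 0.090905, reject H0.


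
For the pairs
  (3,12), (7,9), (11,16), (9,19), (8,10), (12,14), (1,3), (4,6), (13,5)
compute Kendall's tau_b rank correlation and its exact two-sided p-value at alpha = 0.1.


Step 1: Enumerate the 36 unordered pairs (i,j) with i<j and classify each by sign(x_j-x_i) * sign(y_j-y_i).
  (1,2):dx=+4,dy=-3->D; (1,3):dx=+8,dy=+4->C; (1,4):dx=+6,dy=+7->C; (1,5):dx=+5,dy=-2->D
  (1,6):dx=+9,dy=+2->C; (1,7):dx=-2,dy=-9->C; (1,8):dx=+1,dy=-6->D; (1,9):dx=+10,dy=-7->D
  (2,3):dx=+4,dy=+7->C; (2,4):dx=+2,dy=+10->C; (2,5):dx=+1,dy=+1->C; (2,6):dx=+5,dy=+5->C
  (2,7):dx=-6,dy=-6->C; (2,8):dx=-3,dy=-3->C; (2,9):dx=+6,dy=-4->D; (3,4):dx=-2,dy=+3->D
  (3,5):dx=-3,dy=-6->C; (3,6):dx=+1,dy=-2->D; (3,7):dx=-10,dy=-13->C; (3,8):dx=-7,dy=-10->C
  (3,9):dx=+2,dy=-11->D; (4,5):dx=-1,dy=-9->C; (4,6):dx=+3,dy=-5->D; (4,7):dx=-8,dy=-16->C
  (4,8):dx=-5,dy=-13->C; (4,9):dx=+4,dy=-14->D; (5,6):dx=+4,dy=+4->C; (5,7):dx=-7,dy=-7->C
  (5,8):dx=-4,dy=-4->C; (5,9):dx=+5,dy=-5->D; (6,7):dx=-11,dy=-11->C; (6,8):dx=-8,dy=-8->C
  (6,9):dx=+1,dy=-9->D; (7,8):dx=+3,dy=+3->C; (7,9):dx=+12,dy=+2->C; (8,9):dx=+9,dy=-1->D
Step 2: C = 23, D = 13, total pairs = 36.
Step 3: tau = (C - D)/(n(n-1)/2) = (23 - 13)/36 = 0.277778.
Step 4: Exact two-sided p-value (enumerate n! = 362880 permutations of y under H0): p = 0.358488.
Step 5: alpha = 0.1. fail to reject H0.

tau_b = 0.2778 (C=23, D=13), p = 0.358488, fail to reject H0.


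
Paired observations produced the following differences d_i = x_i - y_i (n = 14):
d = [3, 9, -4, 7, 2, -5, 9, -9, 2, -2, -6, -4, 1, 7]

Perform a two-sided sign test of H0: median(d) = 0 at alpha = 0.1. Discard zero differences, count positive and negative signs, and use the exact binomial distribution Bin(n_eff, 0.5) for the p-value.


Step 1: Discard zero differences. Original n = 14; n_eff = number of nonzero differences = 14.
Nonzero differences (with sign): +3, +9, -4, +7, +2, -5, +9, -9, +2, -2, -6, -4, +1, +7
Step 2: Count signs: positive = 8, negative = 6.
Step 3: Under H0: P(positive) = 0.5, so the number of positives S ~ Bin(14, 0.5).
Step 4: Two-sided exact p-value = sum of Bin(14,0.5) probabilities at or below the observed probability = 0.790527.
Step 5: alpha = 0.1. fail to reject H0.

n_eff = 14, pos = 8, neg = 6, p = 0.790527, fail to reject H0.


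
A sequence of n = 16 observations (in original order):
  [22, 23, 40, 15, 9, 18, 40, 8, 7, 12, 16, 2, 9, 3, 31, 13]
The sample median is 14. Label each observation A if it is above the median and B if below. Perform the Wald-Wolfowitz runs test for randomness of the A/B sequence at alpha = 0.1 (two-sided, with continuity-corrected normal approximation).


Step 1: Compute median = 14; label A = above, B = below.
Labels in order: AAAABAABBBABBBAB  (n_A = 8, n_B = 8)
Step 2: Count runs R = 8.
Step 3: Under H0 (random ordering), E[R] = 2*n_A*n_B/(n_A+n_B) + 1 = 2*8*8/16 + 1 = 9.0000.
        Var[R] = 2*n_A*n_B*(2*n_A*n_B - n_A - n_B) / ((n_A+n_B)^2 * (n_A+n_B-1)) = 14336/3840 = 3.7333.
        SD[R] = 1.9322.
Step 4: Continuity-corrected z = (R + 0.5 - E[R]) / SD[R] = (8 + 0.5 - 9.0000) / 1.9322 = -0.2588.
Step 5: Two-sided p-value via normal approximation = 2*(1 - Phi(|z|)) = 0.795809.
Step 6: alpha = 0.1. fail to reject H0.

R = 8, z = -0.2588, p = 0.795809, fail to reject H0.


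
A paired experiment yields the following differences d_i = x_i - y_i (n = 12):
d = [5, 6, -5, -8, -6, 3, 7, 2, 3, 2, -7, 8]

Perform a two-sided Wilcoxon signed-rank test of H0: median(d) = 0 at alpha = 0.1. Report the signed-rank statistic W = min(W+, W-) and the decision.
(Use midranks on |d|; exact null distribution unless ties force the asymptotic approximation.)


Step 1: Drop any zero differences (none here) and take |d_i|.
|d| = [5, 6, 5, 8, 6, 3, 7, 2, 3, 2, 7, 8]
Step 2: Midrank |d_i| (ties get averaged ranks).
ranks: |5|->5.5, |6|->7.5, |5|->5.5, |8|->11.5, |6|->7.5, |3|->3.5, |7|->9.5, |2|->1.5, |3|->3.5, |2|->1.5, |7|->9.5, |8|->11.5
Step 3: Attach original signs; sum ranks with positive sign and with negative sign.
W+ = 5.5 + 7.5 + 3.5 + 9.5 + 1.5 + 3.5 + 1.5 + 11.5 = 44
W- = 5.5 + 11.5 + 7.5 + 9.5 = 34
(Check: W+ + W- = 78 should equal n(n+1)/2 = 78.)
Step 4: Test statistic W = min(W+, W-) = 34.
Step 5: Ties in |d|, so use the tie-corrected normal approximation.
        E[W] = n(n+1)/4 = 12*13/4 = 39.
        Tie groups: |d|=2 (t=2), |d|=3 (t=2), |d|=5 (t=2), |d|=6 (t=2), |d|=7 (t=2), |d|=8 (t=2); sum(t^3 - t) = 36.
        Var[W] = n(n+1)(2n+1)/24 - sum(t^3-t)/48 = 3900/24 - 36/48 = 161.75.
        z = (W - E[W]) / sqrt(Var[W]) = (34 - 39) / 12.7181 = -0.3931.
        Two-sided p = 2*Phi(z) = 0.694216.
Step 6: alpha = 0.1. fail to reject H0.

W+ = 44, W- = 34, W = min = 34, p = 0.694216, fail to reject H0.


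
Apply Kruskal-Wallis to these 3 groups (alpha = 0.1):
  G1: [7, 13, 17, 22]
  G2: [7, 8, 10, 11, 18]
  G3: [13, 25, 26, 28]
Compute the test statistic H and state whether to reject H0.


Step 1: Combine all N = 13 observations and assign midranks.
sorted (value, group, rank): (7,G1,1.5), (7,G2,1.5), (8,G2,3), (10,G2,4), (11,G2,5), (13,G1,6.5), (13,G3,6.5), (17,G1,8), (18,G2,9), (22,G1,10), (25,G3,11), (26,G3,12), (28,G3,13)
Step 2: Sum ranks within each group.
R_1 = 26 (n_1 = 4)
R_2 = 22.5 (n_2 = 5)
R_3 = 42.5 (n_3 = 4)
Step 3: H = 12/(N(N+1)) * sum(R_i^2/n_i) - 3(N+1)
     = 12/(13*14) * (26^2/4 + 22.5^2/5 + 42.5^2/4) - 3*14
     = 0.065934 * 721.812 - 42
     = 5.592033.
Step 4: Ties present; correction factor C = 1 - 12/(13^3 - 13) = 0.994505. Corrected H = 5.592033 / 0.994505 = 5.622928.
Step 5: Under H0, H ~ chi^2(2); p-value = 0.060117.
Step 6: alpha = 0.1. reject H0.

H = 5.6229, df = 2, p = 0.060117, reject H0.


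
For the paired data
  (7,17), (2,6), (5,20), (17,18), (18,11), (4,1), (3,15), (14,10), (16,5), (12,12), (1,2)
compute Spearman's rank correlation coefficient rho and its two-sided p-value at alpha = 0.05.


Step 1: Rank x and y separately (midranks; no ties here).
rank(x): 7->6, 2->2, 5->5, 17->10, 18->11, 4->4, 3->3, 14->8, 16->9, 12->7, 1->1
rank(y): 17->9, 6->4, 20->11, 18->10, 11->6, 1->1, 15->8, 10->5, 5->3, 12->7, 2->2
Step 2: d_i = R_x(i) - R_y(i); compute d_i^2.
  (6-9)^2=9, (2-4)^2=4, (5-11)^2=36, (10-10)^2=0, (11-6)^2=25, (4-1)^2=9, (3-8)^2=25, (8-5)^2=9, (9-3)^2=36, (7-7)^2=0, (1-2)^2=1
sum(d^2) = 154.
Step 3: rho = 1 - 6*154 / (11*(11^2 - 1)) = 1 - 924/1320 = 0.300000.
Step 4: Under H0, t = rho * sqrt((n-2)/(1-rho^2)) = 0.9435 ~ t(9).
Step 5: Two-sided p-value from the t-distribution with 9 df = 0.370083.
Step 6: alpha = 0.05. fail to reject H0.

rho = 0.3000, p = 0.370083, fail to reject H0 at alpha = 0.05.


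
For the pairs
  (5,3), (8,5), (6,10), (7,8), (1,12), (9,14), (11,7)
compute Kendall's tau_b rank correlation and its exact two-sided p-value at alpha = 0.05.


Step 1: Enumerate the 21 unordered pairs (i,j) with i<j and classify each by sign(x_j-x_i) * sign(y_j-y_i).
  (1,2):dx=+3,dy=+2->C; (1,3):dx=+1,dy=+7->C; (1,4):dx=+2,dy=+5->C; (1,5):dx=-4,dy=+9->D
  (1,6):dx=+4,dy=+11->C; (1,7):dx=+6,dy=+4->C; (2,3):dx=-2,dy=+5->D; (2,4):dx=-1,dy=+3->D
  (2,5):dx=-7,dy=+7->D; (2,6):dx=+1,dy=+9->C; (2,7):dx=+3,dy=+2->C; (3,4):dx=+1,dy=-2->D
  (3,5):dx=-5,dy=+2->D; (3,6):dx=+3,dy=+4->C; (3,7):dx=+5,dy=-3->D; (4,5):dx=-6,dy=+4->D
  (4,6):dx=+2,dy=+6->C; (4,7):dx=+4,dy=-1->D; (5,6):dx=+8,dy=+2->C; (5,7):dx=+10,dy=-5->D
  (6,7):dx=+2,dy=-7->D
Step 2: C = 10, D = 11, total pairs = 21.
Step 3: tau = (C - D)/(n(n-1)/2) = (10 - 11)/21 = -0.047619.
Step 4: Exact two-sided p-value (enumerate n! = 5040 permutations of y under H0): p = 1.000000.
Step 5: alpha = 0.05. fail to reject H0.

tau_b = -0.0476 (C=10, D=11), p = 1.000000, fail to reject H0.


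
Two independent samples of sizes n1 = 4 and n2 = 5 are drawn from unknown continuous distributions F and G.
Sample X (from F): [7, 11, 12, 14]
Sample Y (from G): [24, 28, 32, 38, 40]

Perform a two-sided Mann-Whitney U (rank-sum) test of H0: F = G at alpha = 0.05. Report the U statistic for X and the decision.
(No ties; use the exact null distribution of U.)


Step 1: Combine and sort all 9 observations; assign midranks.
sorted (value, group): (7,X), (11,X), (12,X), (14,X), (24,Y), (28,Y), (32,Y), (38,Y), (40,Y)
ranks: 7->1, 11->2, 12->3, 14->4, 24->5, 28->6, 32->7, 38->8, 40->9
Step 2: Rank sum for X: R1 = 1 + 2 + 3 + 4 = 10.
Step 3: U_X = R1 - n1(n1+1)/2 = 10 - 4*5/2 = 10 - 10 = 0.
       U_Y = n1*n2 - U_X = 20 - 0 = 20.
Step 4: No ties, so the exact null distribution of U (based on enumerating the C(9,4) = 126 equally likely rank assignments) gives the two-sided p-value.
Step 5: p-value = 0.015873; compare to alpha = 0.05. reject H0.

U_X = 0, p = 0.015873, reject H0 at alpha = 0.05.
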